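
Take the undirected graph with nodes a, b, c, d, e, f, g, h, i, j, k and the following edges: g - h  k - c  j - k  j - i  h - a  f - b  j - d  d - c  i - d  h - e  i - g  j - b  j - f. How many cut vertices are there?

4

Removing g increases the component count from 1 to 2, so g is a cut vertex.
Removing h increases the component count from 1 to 3, so h is a cut vertex.
Removing i increases the component count from 1 to 2, so i is a cut vertex.
Likewise j is a cut vertex.
By contrast removing e leaves 1 component; it is not a cut vertex. No other vertex is a cut vertex either.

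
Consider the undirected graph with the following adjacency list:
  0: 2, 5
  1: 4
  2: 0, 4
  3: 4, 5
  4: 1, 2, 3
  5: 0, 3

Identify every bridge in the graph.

The edges on the cycle 0-2-4-3-5-0 are not bridges since each lies on that cycle.
But removing 4-1 disconnects 4 from 1 — this is a bridge.

1-4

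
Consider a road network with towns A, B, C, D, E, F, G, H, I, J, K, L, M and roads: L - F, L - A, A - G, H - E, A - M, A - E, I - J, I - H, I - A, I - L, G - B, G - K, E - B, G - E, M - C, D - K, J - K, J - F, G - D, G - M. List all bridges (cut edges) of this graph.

The edges on the cycle I-H-E-A-L-I are not bridges since each lies on that cycle.
But removing C - M disconnects C from M — this is a bridge.

C-M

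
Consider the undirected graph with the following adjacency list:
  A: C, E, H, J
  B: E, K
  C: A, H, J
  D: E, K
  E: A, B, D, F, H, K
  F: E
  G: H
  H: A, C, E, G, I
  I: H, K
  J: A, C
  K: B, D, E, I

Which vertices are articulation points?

E, H

Removing E increases the component count from 1 to 2, so E is a cut vertex.
Removing H increases the component count from 1 to 2, so H is a cut vertex.
By contrast removing D leaves 1 component; it is not a cut vertex. No other vertex is a cut vertex either.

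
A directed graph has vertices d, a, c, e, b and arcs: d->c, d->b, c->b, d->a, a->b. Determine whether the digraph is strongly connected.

No

There is no directed path from c to d, so the graph is not strongly connected.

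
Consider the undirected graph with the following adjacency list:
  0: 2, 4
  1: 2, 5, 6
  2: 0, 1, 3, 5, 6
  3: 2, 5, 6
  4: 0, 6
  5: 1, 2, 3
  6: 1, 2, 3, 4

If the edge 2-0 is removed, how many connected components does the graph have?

2 and 0 are still connected via 2-6-4-0, so the component count stays at 1.

1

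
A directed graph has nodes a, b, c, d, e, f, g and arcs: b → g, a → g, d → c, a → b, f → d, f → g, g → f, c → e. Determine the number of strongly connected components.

6

{f, g} are all mutually reachable — one SCC of size 2.
{b} is an SCC by itself.
{a} is an SCC by itself.
{c} is an SCC by itself.
{d} is an SCC by itself.
(and 1 more singleton SCC)
That gives 6 strongly connected components.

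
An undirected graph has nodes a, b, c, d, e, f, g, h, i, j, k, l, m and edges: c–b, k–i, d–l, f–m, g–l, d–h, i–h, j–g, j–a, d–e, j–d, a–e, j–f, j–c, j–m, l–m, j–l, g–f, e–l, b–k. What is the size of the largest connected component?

Starting from a we can reach a, b, c, d, e, f, g, h, i, j, k, l, m. That is one component of size 13.
The largest has 13 vertices.

13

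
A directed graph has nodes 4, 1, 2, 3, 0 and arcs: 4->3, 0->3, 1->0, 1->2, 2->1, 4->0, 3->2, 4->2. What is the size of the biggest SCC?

4

{0, 1, 2, 3} are all mutually reachable — one SCC of size 4.
{4} is an SCC by itself.
The largest has 4 vertices.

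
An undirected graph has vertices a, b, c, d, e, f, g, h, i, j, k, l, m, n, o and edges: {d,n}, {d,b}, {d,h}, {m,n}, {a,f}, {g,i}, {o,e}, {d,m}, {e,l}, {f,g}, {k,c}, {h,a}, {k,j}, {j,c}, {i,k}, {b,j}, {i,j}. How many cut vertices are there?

Removing d increases the component count from 2 to 3, so d is a cut vertex.
Removing e increases the component count from 2 to 3, so e is a cut vertex.
By contrast removing l leaves 2 components; it is not a cut vertex. No other vertex is a cut vertex either.

2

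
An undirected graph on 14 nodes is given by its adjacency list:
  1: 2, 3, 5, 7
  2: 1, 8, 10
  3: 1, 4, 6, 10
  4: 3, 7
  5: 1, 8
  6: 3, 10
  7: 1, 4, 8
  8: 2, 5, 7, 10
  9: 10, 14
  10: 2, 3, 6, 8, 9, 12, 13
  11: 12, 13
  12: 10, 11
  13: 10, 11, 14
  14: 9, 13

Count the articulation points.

Removing 10 increases the component count from 1 to 2, so 10 is a cut vertex.
By contrast removing 8 leaves 1 component; it is not a cut vertex. No other vertex is a cut vertex either.

1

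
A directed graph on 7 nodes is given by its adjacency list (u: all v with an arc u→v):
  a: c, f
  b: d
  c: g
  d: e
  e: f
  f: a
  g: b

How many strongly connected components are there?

{a, b, c, d, e, f, g} are all mutually reachable — one SCC of size 7.
That gives 1 strongly connected component.

1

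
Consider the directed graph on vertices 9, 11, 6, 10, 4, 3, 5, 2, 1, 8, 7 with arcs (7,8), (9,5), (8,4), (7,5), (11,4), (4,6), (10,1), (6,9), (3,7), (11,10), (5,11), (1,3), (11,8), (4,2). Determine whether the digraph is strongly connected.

No

There is no directed path from 2 to 6, so the graph is not strongly connected.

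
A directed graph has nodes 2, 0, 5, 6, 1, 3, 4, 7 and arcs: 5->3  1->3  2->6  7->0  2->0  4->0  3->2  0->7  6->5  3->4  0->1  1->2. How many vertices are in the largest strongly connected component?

8

{0, 1, 2, 3, 4, 5, 6, 7} are all mutually reachable — one SCC of size 8.
The largest has 8 vertices.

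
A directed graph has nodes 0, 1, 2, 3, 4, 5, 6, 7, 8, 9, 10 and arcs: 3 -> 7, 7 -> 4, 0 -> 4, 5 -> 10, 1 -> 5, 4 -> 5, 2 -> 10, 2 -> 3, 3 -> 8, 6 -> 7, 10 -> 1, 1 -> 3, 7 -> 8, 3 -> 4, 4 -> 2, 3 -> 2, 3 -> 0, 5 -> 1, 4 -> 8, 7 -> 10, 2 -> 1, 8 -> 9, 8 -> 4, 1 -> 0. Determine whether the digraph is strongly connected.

There is no directed path from 9 to 6, so the graph is not strongly connected.

No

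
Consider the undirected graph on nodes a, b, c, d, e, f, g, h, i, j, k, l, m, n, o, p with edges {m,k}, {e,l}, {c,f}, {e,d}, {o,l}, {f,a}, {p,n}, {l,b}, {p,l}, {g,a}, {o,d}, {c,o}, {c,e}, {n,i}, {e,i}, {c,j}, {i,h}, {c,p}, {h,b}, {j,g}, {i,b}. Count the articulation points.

1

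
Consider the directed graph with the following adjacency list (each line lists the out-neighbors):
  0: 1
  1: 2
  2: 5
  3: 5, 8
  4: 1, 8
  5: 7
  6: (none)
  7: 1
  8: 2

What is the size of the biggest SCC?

4

{1, 2, 5, 7} are all mutually reachable — one SCC of size 4.
{8} is an SCC by itself.
{4} is an SCC by itself.
{3} is an SCC by itself.
{0} is an SCC by itself.
(and 1 more singleton SCC)
The largest has 4 vertices.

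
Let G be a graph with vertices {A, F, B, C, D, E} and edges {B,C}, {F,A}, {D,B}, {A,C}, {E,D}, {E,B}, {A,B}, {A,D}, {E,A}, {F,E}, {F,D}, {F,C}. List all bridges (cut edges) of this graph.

none

The edges on the cycle F-E-D-A-F are not bridges since each lies on that cycle.
Every edge lies on some cycle, so there are no bridges.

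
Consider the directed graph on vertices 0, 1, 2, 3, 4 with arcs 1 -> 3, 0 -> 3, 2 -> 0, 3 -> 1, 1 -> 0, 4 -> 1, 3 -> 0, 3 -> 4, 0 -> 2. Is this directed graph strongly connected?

Yes

From 1 we can reach every vertex (0, 1, 2, 3, 4), and every vertex can reach 1 (0, 1, 2, 3, 4). So the whole graph is one strongly connected component.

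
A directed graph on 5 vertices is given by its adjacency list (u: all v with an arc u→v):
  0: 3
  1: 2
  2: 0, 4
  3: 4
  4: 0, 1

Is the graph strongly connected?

Yes

From 4 we can reach every vertex (0, 1, 2, 3, 4), and every vertex can reach 4 (0, 1, 2, 3, 4). So the whole graph is one strongly connected component.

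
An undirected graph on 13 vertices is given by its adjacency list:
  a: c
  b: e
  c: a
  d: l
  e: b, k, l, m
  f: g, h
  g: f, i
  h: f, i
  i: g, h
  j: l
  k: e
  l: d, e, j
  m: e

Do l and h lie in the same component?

The component containing l is {b, d, e, j, k, l, m}, and h is not in it.

No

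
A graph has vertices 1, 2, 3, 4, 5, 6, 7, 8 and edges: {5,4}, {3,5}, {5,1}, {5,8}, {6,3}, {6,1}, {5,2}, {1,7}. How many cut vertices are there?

2

Removing 1 increases the component count from 1 to 2, so 1 is a cut vertex.
Removing 5 increases the component count from 1 to 4, so 5 is a cut vertex.
By contrast removing 4 leaves 1 component; it is not a cut vertex. No other vertex is a cut vertex either.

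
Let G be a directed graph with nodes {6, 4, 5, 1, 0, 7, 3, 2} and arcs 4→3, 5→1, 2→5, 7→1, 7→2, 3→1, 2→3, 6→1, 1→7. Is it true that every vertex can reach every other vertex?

No

There is no directed path from 6 to 4, so the graph is not strongly connected.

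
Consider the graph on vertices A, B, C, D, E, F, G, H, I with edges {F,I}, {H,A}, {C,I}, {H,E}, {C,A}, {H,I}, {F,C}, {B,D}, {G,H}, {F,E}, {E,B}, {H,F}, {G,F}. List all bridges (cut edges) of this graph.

The edges on the cycle G-H-I-F-G are not bridges since each lies on that cycle.
But removing B–E disconnects B from E; removing D–B disconnects D from B — these are bridges.

B-D, B-E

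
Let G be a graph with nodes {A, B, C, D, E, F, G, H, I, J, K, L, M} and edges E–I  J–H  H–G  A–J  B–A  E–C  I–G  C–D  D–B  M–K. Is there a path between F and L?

No

The component containing F is {F}, and L is not in it.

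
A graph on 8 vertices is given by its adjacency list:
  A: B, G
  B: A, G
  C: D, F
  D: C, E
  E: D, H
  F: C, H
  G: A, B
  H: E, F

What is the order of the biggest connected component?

Starting from A we can reach A, B, G. That is one component of size 3.
Starting from C we can reach C, D, E, F, H. That is one component of size 5.
The largest has 5 vertices.

5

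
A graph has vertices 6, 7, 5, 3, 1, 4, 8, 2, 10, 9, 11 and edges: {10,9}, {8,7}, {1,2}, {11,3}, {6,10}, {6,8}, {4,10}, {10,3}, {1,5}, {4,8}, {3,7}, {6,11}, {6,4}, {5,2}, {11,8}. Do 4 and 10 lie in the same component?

From 4 we can reach 3, 4, 6, 7, 8, 9, 10, 11, which includes 10.

Yes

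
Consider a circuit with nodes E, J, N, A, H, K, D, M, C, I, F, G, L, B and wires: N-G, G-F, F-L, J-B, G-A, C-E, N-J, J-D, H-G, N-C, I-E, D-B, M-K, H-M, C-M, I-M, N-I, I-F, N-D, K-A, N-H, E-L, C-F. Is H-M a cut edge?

No

After removing H-M, the path H-N-I-M still connects them, so the edge is not a bridge.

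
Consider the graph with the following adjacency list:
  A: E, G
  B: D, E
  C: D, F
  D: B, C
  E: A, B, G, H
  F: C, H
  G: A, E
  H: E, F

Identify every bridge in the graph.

none

The edges on the cycle E-A-G-E are not bridges since each lies on that cycle.
Every edge lies on some cycle, so there are no bridges.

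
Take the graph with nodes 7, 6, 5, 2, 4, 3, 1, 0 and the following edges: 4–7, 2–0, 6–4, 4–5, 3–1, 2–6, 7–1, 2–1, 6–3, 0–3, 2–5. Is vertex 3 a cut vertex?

No

Deleting 3 leaves 1 component (was 1) (its neighbors 0, 1, 6 remain connected to each other), so 3 is not a cut vertex.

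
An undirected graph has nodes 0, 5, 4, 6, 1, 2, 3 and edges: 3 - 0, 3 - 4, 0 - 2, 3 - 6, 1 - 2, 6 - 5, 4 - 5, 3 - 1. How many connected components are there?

1

Starting from 0 we can reach 0, 1, 2, 3, 4, 5, 6. That is one component of size 7.
Total: 1 component.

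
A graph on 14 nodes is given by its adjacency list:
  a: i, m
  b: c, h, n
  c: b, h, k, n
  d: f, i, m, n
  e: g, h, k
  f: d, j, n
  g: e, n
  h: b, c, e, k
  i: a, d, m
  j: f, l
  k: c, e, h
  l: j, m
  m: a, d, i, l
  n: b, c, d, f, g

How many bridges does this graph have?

0

The edges on the cycle m-a-i-m are not bridges since each lies on that cycle.
Every edge lies on some cycle, so there are no bridges.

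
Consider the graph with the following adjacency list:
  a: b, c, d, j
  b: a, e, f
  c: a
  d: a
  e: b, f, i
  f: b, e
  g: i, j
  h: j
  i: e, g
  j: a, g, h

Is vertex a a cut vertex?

Deleting a raises the number of components from 1 to 3, so a is a cut vertex.

Yes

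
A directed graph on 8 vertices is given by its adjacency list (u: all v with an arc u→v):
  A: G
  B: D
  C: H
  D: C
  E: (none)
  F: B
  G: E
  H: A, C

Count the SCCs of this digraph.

7

{C, H} are all mutually reachable — one SCC of size 2.
{F} is an SCC by itself.
{G} is an SCC by itself.
{B} is an SCC by itself.
{E} is an SCC by itself.
(and 2 more singleton SCCs)
That gives 7 strongly connected components.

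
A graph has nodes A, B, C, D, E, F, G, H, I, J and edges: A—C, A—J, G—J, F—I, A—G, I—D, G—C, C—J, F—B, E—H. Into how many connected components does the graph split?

3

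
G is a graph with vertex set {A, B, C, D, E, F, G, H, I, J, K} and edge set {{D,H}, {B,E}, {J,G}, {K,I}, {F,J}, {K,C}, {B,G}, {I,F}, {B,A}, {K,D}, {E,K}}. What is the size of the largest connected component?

11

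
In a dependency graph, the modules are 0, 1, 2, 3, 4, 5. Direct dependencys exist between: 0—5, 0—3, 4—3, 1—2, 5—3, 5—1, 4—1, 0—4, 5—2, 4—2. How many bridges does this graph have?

The edges on the cycle 0-4-1-2-5-0 are not bridges since each lies on that cycle.
Every edge lies on some cycle, so there are no bridges.

0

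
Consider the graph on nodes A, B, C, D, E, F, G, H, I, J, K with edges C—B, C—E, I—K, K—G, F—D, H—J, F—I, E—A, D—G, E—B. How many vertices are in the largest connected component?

Starting from H we can reach H, J. That is one component of size 2.
Starting from A we can reach A, B, C, E. That is one component of size 4.
Starting from D we can reach D, F, G, I, K. That is one component of size 5.
The largest has 5 vertices.

5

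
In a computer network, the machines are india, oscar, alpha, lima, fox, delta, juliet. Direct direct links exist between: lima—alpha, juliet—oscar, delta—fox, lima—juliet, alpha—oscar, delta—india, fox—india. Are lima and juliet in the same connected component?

Yes

From lima we can reach lima, alpha, oscar, juliet, which includes juliet.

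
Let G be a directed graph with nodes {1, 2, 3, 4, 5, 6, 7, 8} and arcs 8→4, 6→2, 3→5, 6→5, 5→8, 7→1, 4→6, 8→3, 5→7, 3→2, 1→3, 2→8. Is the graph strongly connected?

From 4 we can reach every vertex (1, 2, 3, 4, 5, 6, 7, 8), and every vertex can reach 4 (1, 2, 3, 4, 5, 6, 7, 8). So the whole graph is one strongly connected component.

Yes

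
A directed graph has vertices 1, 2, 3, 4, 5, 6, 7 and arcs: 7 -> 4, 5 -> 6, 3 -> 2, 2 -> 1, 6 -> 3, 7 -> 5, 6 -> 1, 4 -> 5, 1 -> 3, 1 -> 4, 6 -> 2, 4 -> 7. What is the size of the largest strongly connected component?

7

{1, 2, 3, 4, 5, 6, 7} are all mutually reachable — one SCC of size 7.
The largest has 7 vertices.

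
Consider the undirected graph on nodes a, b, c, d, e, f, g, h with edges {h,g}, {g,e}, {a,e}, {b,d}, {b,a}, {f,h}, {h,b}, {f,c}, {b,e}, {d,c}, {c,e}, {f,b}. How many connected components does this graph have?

Starting from a we can reach a, b, c, d, e, f, g, h. That is one component of size 8.
Total: 1 component.

1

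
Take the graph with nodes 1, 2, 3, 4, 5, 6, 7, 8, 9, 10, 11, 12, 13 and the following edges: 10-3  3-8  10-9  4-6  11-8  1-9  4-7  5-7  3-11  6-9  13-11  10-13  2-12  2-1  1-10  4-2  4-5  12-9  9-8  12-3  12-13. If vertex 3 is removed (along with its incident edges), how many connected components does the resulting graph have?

1

With 3 gone, the remaining components are: {1, 2, 4, 5, 6, 7, 8, 9, 10, 11, 12, 13}.
That is 1 component.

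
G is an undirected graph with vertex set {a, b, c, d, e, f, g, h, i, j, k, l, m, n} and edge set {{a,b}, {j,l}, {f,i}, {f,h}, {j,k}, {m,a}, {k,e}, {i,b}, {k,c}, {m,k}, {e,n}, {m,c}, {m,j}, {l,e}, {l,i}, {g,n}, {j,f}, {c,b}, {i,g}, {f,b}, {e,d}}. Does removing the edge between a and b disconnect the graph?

After removing a-b, the path a-m-c-b still connects them, so the edge is not a bridge.

No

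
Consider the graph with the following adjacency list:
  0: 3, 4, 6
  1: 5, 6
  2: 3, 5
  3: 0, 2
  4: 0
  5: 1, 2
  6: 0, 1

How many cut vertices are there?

Removing 0 increases the component count from 1 to 2, so 0 is a cut vertex.
By contrast removing 2 leaves 1 component; it is not a cut vertex. No other vertex is a cut vertex either.

1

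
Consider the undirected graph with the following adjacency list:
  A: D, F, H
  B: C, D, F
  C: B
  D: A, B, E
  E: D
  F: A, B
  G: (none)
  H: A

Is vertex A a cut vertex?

Yes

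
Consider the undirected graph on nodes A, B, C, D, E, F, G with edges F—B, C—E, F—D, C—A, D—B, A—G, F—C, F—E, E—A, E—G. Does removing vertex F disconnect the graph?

Yes

Deleting F raises the number of components from 1 to 2, so F is a cut vertex.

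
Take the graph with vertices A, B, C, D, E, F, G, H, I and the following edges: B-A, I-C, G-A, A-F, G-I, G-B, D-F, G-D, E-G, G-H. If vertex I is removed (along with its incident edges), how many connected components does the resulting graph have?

With I gone, the remaining components are: {C}; {A, B, D, E, F, G, H}.
That is 2 components.

2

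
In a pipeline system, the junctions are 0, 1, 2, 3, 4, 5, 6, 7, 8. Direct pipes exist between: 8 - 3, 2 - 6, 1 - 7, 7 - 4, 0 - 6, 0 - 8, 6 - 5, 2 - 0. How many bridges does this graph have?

The edges on the cycle 2-0-6-2 are not bridges since each lies on that cycle.
But removing 8 - 3 disconnects 8 from 3; removing 1 - 7 disconnects 1 from 7; removing 6 - 5 disconnects 6 from 5; removing 4 - 7 disconnects 4 from 7 — these are bridges.
In total 5 edges are bridges.

5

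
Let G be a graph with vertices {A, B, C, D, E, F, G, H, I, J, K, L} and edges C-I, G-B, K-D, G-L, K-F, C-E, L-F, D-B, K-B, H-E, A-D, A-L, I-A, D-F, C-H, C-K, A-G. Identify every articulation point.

C

Removing C increases the component count from 2 to 3, so C is a cut vertex.
By contrast removing A leaves 2 components; it is not a cut vertex. No other vertex is a cut vertex either.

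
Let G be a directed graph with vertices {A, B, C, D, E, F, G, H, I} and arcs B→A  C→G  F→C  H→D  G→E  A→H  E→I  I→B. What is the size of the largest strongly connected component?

{B} is an SCC by itself.
{D} is an SCC by itself.
{E} is an SCC by itself.
{A} is an SCC by itself.
{G} is an SCC by itself.
(and 4 more singleton SCCs)
The largest has 1 vertex.

1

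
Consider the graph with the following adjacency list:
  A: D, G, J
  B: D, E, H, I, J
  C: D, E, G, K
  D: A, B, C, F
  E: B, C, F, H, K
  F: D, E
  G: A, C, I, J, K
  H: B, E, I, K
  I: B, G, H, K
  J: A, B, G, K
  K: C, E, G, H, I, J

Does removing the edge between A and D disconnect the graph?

No

After removing A-D, the path A-G-C-D still connects them, so the edge is not a bridge.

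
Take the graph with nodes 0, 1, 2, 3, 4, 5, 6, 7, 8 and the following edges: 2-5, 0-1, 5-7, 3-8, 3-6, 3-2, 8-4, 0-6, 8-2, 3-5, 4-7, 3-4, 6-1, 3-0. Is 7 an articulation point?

Deleting 7 leaves 1 component (was 1) (its neighbors 4, 5 remain connected to each other), so 7 is not a cut vertex.

No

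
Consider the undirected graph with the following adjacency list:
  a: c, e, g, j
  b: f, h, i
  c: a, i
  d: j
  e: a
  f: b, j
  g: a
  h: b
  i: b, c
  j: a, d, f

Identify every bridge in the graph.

The edges on the cycle a-j-f-b-i-c-a are not bridges since each lies on that cycle.
But removing b-h disconnects b from h; removing j-d disconnects j from d; removing a-e disconnects a from e; removing a-g disconnects a from g — these are bridges.

a-e, a-g, b-h, d-j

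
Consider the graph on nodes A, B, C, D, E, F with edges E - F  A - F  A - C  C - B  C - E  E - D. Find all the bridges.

B-C, D-E

The edges on the cycle A-C-E-F-A are not bridges since each lies on that cycle.
But removing B - C disconnects B from C; removing D - E disconnects D from E — these are bridges.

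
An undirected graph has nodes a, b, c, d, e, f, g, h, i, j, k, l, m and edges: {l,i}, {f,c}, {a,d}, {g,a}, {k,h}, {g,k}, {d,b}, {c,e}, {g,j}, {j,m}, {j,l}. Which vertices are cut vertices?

Removing a increases the component count from 2 to 3, so a is a cut vertex.
Removing c increases the component count from 2 to 3, so c is a cut vertex.
Removing d increases the component count from 2 to 3, so d is a cut vertex.
Likewise g, j, k, l are cut vertices.
By contrast removing h leaves 2 components; it is not a cut vertex. No other vertex is a cut vertex either.

a, c, d, g, j, k, l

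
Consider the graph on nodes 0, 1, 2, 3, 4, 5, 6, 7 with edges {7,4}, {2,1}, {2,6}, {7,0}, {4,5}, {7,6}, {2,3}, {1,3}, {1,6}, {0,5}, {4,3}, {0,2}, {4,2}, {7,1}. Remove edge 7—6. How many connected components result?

1

7 and 6 are still connected via 7-1-6, so the component count stays at 1.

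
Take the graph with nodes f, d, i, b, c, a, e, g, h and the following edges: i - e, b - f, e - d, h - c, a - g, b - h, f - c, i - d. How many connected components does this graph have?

3

Starting from a we can reach a, g. That is one component of size 2.
Starting from d we can reach d, e, i. That is one component of size 3.
Starting from b we can reach b, c, f, h. That is one component of size 4.
Total: 3 components.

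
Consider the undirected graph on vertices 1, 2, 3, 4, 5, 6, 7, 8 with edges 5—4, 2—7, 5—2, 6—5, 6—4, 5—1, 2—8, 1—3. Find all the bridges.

1-3, 1-5, 2-5, 2-7, 2-8

The edges on the cycle 6-5-4-6 are not bridges since each lies on that cycle.
But removing 2—8 disconnects 2 from 8; removing 1—3 disconnects 1 from 3; removing 2—7 disconnects 2 from 7; removing 5—1 disconnects 5 from 1 — these are bridges.
In total 5 edges are bridges.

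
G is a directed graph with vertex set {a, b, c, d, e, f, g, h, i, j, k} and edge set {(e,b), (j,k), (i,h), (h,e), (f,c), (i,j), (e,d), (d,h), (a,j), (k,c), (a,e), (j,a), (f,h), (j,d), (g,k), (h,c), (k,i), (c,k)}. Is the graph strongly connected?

No

There is no directed path from c to f, so the graph is not strongly connected.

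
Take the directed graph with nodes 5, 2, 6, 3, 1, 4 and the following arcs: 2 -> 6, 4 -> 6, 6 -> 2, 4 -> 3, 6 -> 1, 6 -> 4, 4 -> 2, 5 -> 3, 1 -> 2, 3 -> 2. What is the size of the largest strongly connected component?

{1, 2, 3, 4, 6} are all mutually reachable — one SCC of size 5.
{5} is an SCC by itself.
The largest has 5 vertices.

5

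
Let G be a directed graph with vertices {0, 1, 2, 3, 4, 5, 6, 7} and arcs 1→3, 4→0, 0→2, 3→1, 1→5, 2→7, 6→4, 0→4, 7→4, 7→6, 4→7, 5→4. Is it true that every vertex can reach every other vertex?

No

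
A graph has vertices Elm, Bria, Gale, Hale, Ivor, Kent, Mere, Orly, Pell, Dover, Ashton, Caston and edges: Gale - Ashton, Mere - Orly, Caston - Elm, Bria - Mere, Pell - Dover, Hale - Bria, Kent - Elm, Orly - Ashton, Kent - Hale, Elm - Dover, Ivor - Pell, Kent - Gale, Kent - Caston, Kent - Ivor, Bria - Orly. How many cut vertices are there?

1

Removing Kent increases the component count from 1 to 2, so Kent is a cut vertex.
By contrast removing Hale leaves 1 component; it is not a cut vertex. No other vertex is a cut vertex either.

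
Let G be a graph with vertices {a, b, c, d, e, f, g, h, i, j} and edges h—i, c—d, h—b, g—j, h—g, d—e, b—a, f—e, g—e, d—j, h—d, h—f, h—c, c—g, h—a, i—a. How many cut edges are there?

The edges on the cycle h-b-a-h are not bridges since each lies on that cycle.
Every edge lies on some cycle, so there are no bridges.

0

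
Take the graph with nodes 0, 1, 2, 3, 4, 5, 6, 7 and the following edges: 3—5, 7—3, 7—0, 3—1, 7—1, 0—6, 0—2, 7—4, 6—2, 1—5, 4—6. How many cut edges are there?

The edges on the cycle 7-4-6-2-0-7 are not bridges since each lies on that cycle.
Every edge lies on some cycle, so there are no bridges.

0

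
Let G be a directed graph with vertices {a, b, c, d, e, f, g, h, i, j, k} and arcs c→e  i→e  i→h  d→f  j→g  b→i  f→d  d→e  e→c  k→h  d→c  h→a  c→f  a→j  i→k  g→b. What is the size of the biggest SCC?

7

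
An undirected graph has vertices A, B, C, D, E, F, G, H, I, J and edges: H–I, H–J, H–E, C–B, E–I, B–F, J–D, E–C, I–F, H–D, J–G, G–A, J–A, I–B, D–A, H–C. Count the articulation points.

1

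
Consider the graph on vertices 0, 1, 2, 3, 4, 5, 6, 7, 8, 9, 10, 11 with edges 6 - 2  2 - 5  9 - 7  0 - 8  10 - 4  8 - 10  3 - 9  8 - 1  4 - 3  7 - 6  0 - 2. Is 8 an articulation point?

Deleting 8 raises the number of components from 2 to 3, so 8 is a cut vertex.

Yes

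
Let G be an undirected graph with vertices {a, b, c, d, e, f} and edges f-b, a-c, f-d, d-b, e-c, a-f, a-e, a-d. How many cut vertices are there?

Removing a increases the component count from 1 to 2, so a is a cut vertex.
By contrast removing c leaves 1 component; it is not a cut vertex. No other vertex is a cut vertex either.

1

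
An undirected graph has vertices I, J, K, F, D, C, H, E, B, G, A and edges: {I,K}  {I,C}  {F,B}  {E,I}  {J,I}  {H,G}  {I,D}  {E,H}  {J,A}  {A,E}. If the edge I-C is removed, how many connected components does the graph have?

3

Before removal there are 2 components.
I-C is a bridge — removing it separates I's side from C's side.
After removal: 3 components.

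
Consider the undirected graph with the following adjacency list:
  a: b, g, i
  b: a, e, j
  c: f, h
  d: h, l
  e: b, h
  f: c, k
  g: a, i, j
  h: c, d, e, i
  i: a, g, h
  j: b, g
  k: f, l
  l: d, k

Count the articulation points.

Removing h increases the component count from 1 to 2, so h is a cut vertex.
By contrast removing d leaves 1 component; it is not a cut vertex. No other vertex is a cut vertex either.

1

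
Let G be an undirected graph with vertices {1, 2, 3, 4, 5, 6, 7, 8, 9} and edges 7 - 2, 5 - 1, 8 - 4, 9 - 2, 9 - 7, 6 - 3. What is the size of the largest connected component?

3

Starting from 1 we can reach 1, 5. That is one component of size 2.
Starting from 4 we can reach 4, 8. That is one component of size 2.
Starting from 3 we can reach 3, 6. That is one component of size 2.
Starting from 2 we can reach 2, 7, 9. That is one component of size 3.
The largest has 3 vertices.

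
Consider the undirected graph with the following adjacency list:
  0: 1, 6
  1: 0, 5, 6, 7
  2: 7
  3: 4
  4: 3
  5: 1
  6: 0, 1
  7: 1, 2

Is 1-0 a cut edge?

After removing 1-0, the path 1-6-0 still connects them, so the edge is not a bridge.

No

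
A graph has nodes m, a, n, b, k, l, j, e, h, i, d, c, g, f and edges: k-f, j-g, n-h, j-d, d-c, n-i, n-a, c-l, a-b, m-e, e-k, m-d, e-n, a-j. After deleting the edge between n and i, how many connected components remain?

2

Before removal there is 1 component.
n-i is a bridge — removing it separates n's side from i's side.
After removal: 2 components.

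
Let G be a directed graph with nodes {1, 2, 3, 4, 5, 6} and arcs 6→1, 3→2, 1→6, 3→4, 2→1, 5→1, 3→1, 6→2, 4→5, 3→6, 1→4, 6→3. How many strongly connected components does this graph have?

1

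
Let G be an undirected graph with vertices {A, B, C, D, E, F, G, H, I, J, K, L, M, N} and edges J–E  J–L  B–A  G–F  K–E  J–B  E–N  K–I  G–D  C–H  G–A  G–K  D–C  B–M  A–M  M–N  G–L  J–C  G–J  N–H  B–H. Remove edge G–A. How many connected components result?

G and A are still connected via G-J-B-A, so the component count stays at 1.

1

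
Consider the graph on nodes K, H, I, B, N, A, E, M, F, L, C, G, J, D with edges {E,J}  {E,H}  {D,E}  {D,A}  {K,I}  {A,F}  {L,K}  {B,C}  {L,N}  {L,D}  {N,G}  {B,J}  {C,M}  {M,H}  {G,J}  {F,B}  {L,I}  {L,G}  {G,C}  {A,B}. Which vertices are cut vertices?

Removing L increases the component count from 1 to 2, so L is a cut vertex.
By contrast removing J leaves 1 component; it is not a cut vertex. No other vertex is a cut vertex either.

L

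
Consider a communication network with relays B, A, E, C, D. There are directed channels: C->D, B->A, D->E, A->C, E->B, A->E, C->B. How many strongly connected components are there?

{A, B, C, D, E} are all mutually reachable — one SCC of size 5.
That gives 1 strongly connected component.

1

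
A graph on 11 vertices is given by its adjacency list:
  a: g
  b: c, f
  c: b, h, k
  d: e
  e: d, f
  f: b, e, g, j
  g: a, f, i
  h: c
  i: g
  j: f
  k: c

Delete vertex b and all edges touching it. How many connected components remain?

With b gone, the remaining components are: {c, h, k}; {a, d, e, f, g, i, j}.
That is 2 components.

2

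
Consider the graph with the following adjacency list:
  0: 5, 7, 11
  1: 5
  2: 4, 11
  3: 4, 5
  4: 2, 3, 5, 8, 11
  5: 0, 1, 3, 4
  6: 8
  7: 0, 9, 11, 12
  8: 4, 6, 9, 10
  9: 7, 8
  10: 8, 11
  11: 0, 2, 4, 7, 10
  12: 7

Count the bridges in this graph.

3

The edges on the cycle 4-5-0-11-4 are not bridges since each lies on that cycle.
But removing 8-6 disconnects 8 from 6; removing 7-12 disconnects 7 from 12; removing 1-5 disconnects 1 from 5 — these are bridges.
That makes 3 bridges.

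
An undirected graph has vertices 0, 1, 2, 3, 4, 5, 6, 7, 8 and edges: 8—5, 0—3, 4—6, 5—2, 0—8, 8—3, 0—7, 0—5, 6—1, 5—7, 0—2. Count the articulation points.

Removing 6 increases the component count from 2 to 3, so 6 is a cut vertex.
By contrast removing 7 leaves 2 components; it is not a cut vertex. No other vertex is a cut vertex either.

1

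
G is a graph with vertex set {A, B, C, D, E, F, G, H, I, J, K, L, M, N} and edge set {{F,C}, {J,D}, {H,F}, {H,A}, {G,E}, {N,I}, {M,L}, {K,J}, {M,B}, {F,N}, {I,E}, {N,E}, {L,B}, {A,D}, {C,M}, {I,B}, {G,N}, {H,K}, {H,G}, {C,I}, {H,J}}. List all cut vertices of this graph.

H

Removing H increases the component count from 1 to 2, so H is a cut vertex.
By contrast removing L leaves 1 component; it is not a cut vertex. No other vertex is a cut vertex either.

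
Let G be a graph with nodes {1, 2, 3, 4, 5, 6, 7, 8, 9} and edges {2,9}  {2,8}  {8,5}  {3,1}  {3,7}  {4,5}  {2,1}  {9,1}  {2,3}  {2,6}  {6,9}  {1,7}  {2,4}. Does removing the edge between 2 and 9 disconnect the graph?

No

After removing 2 - 9, the path 2-6-9 still connects them, so the edge is not a bridge.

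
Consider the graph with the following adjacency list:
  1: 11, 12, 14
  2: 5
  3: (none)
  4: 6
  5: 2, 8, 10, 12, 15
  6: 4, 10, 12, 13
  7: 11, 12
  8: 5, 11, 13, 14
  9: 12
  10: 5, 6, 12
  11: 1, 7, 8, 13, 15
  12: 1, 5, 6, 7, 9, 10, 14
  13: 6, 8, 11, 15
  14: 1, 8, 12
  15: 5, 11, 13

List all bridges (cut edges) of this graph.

12-9, 2-5, 4-6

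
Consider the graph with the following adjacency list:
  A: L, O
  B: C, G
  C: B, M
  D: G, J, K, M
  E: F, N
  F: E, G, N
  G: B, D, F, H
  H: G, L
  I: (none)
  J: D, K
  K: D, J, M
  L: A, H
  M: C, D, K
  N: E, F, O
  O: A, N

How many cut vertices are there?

Removing G increases the component count from 2 to 3, so G is a cut vertex.
By contrast removing O leaves 2 components; it is not a cut vertex. No other vertex is a cut vertex either.

1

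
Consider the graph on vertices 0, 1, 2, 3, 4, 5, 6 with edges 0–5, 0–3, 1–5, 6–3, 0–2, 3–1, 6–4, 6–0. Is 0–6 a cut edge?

After removing 0–6, the path 0-3-6 still connects them, so the edge is not a bridge.

No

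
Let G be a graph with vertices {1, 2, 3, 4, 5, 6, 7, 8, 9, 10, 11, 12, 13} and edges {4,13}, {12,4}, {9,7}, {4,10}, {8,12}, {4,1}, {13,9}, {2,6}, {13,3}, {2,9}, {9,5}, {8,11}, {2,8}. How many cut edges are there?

7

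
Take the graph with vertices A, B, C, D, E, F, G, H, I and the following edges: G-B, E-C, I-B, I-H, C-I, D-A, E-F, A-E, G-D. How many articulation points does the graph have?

2

Removing E increases the component count from 1 to 2, so E is a cut vertex.
Removing I increases the component count from 1 to 2, so I is a cut vertex.
By contrast removing H leaves 1 component; it is not a cut vertex. No other vertex is a cut vertex either.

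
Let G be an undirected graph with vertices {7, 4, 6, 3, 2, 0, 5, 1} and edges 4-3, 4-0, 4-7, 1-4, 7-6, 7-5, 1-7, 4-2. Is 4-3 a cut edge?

Removing 4-3 leaves no path between 4 and 3: the component count goes from 1 to 2. So it is a bridge.

Yes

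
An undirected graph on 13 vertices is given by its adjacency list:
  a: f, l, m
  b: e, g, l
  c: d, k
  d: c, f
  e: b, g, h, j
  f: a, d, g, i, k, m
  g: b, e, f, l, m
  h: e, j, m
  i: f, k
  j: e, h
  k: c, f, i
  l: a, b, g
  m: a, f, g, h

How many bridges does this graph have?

0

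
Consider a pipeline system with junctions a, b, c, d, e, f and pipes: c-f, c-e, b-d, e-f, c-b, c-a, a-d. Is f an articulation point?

Deleting f leaves 1 component (was 1) (its neighbors c, e remain connected to each other), so f is not a cut vertex.

No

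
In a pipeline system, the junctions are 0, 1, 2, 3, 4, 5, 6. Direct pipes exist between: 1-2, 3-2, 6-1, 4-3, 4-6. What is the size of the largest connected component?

0 is isolated — a component by itself.
5 is isolated — a component by itself.
Starting from 1 we can reach 1, 2, 3, 4, 6. That is one component of size 5.
The largest has 5 vertices.

5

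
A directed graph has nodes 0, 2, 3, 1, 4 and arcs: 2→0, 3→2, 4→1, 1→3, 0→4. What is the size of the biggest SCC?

5

{0, 1, 2, 3, 4} are all mutually reachable — one SCC of size 5.
The largest has 5 vertices.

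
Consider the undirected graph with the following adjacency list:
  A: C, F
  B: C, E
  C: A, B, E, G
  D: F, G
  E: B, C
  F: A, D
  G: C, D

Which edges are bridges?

The edges on the cycle C-B-E-C are not bridges since each lies on that cycle.
Every edge lies on some cycle, so there are no bridges.

none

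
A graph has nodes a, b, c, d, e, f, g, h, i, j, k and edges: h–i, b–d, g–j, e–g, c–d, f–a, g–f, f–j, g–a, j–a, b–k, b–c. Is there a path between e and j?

From e we can reach a, e, f, g, j, which includes j.

Yes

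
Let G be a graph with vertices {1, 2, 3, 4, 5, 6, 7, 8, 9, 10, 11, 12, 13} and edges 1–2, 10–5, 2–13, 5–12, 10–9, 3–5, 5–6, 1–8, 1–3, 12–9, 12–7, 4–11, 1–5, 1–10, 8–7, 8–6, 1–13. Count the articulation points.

1

Removing 1 increases the component count from 2 to 3, so 1 is a cut vertex.
By contrast removing 13 leaves 2 components; it is not a cut vertex. No other vertex is a cut vertex either.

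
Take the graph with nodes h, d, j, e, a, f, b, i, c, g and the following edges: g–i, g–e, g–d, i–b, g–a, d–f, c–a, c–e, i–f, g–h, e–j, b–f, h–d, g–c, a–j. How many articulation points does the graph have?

Removing g increases the component count from 1 to 2, so g is a cut vertex.
By contrast removing d leaves 1 component; it is not a cut vertex. No other vertex is a cut vertex either.

1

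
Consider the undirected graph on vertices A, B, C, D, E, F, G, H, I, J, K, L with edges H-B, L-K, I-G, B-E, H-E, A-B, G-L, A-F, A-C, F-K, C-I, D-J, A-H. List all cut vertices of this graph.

Removing A increases the component count from 2 to 3, so A is a cut vertex.
By contrast removing D leaves 2 components; it is not a cut vertex. No other vertex is a cut vertex either.

A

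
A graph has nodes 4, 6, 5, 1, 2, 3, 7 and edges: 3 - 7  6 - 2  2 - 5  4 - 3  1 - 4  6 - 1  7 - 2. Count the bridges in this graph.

1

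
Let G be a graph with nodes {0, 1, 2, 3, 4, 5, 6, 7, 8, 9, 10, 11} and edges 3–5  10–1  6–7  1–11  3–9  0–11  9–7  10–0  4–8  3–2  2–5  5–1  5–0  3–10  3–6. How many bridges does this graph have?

The edges on the cycle 3-9-7-6-3 are not bridges since each lies on that cycle.
But removing 4–8 disconnects 4 from 8 — this is a bridge.

1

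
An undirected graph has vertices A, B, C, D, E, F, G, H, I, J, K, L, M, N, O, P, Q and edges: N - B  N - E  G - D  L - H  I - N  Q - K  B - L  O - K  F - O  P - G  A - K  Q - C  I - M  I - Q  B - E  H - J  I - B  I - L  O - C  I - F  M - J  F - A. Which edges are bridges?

The edges on the cycle I-N-E-B-I are not bridges since each lies on that cycle.
But removing P - G disconnects P from G; removing D - G disconnects D from G — these are bridges.

D-G, G-P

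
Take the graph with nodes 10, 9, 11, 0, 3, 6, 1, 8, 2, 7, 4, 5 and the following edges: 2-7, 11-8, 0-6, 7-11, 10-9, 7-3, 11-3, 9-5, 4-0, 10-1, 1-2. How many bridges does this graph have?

The edges on the cycle 7-11-3-7 are not bridges since each lies on that cycle.
But removing 1-2 disconnects 1 from 2; removing 5-9 disconnects 5 from 9; removing 4-0 disconnects 4 from 0; removing 10-9 disconnects 10 from 9 — these are bridges.
In total 8 edges are bridges.

8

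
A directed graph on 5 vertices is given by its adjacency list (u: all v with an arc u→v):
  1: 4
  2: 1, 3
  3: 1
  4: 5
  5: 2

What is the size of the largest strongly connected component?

5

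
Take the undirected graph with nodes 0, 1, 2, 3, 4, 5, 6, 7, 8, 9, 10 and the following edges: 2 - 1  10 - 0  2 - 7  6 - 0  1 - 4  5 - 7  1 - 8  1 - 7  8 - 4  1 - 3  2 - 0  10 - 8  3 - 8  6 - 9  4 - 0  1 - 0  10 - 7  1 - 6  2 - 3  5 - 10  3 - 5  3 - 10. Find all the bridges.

The edges on the cycle 2-1-6-0-10-3-2 are not bridges since each lies on that cycle.
But removing 9 - 6 disconnects 9 from 6 — this is a bridge.

6-9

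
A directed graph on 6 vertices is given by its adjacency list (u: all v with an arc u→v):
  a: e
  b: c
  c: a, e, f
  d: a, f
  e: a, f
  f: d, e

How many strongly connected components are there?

3

{a, d, e, f} are all mutually reachable — one SCC of size 4.
{c} is an SCC by itself.
{b} is an SCC by itself.
That gives 3 strongly connected components.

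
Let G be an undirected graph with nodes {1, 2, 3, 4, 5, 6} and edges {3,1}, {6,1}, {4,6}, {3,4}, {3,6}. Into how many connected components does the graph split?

5 is isolated — a component by itself.
2 is isolated — a component by itself.
Starting from 1 we can reach 1, 3, 4, 6. That is one component of size 4.
Total: 3 components.

3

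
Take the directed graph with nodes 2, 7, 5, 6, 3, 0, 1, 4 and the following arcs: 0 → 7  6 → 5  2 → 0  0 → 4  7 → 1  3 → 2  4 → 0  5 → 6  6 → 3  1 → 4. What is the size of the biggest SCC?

{0, 1, 4, 7} are all mutually reachable — one SCC of size 4.
{5, 6} are all mutually reachable — one SCC of size 2.
{2} is an SCC by itself.
{3} is an SCC by itself.
The largest has 4 vertices.

4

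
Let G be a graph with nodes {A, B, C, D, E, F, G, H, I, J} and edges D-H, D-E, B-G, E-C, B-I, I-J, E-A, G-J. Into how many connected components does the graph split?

F is isolated — a component by itself.
Starting from B we can reach B, G, I, J. That is one component of size 4.
Starting from A we can reach A, C, D, E, H. That is one component of size 5.
Total: 3 components.

3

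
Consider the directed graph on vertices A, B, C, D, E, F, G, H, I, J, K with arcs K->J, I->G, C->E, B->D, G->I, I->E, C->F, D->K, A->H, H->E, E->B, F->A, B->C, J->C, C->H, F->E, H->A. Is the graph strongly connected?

No

There is no directed path from J to I, so the graph is not strongly connected.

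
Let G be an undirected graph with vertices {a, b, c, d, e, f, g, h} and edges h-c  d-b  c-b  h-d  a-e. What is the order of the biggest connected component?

4

f is isolated — a component by itself.
g is isolated — a component by itself.
Starting from a we can reach a, e. That is one component of size 2.
Starting from b we can reach b, c, d, h. That is one component of size 4.
The largest has 4 vertices.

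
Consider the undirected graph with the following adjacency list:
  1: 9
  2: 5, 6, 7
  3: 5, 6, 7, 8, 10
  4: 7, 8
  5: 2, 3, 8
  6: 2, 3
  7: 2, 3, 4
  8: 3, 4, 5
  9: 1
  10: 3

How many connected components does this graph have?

2

Starting from 1 we can reach 1, 9. That is one component of size 2.
Starting from 2 we can reach 2, 3, 4, 5, 6, 7, 8, 10. That is one component of size 8.
Total: 2 components.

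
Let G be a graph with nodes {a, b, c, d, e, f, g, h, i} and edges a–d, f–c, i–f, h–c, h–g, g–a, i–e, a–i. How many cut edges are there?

2

The edges on the cycle h-g-a-i-f-c-h are not bridges since each lies on that cycle.
But removing i–e disconnects i from e; removing a–d disconnects a from d — these are bridges.
That makes 2 bridges.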